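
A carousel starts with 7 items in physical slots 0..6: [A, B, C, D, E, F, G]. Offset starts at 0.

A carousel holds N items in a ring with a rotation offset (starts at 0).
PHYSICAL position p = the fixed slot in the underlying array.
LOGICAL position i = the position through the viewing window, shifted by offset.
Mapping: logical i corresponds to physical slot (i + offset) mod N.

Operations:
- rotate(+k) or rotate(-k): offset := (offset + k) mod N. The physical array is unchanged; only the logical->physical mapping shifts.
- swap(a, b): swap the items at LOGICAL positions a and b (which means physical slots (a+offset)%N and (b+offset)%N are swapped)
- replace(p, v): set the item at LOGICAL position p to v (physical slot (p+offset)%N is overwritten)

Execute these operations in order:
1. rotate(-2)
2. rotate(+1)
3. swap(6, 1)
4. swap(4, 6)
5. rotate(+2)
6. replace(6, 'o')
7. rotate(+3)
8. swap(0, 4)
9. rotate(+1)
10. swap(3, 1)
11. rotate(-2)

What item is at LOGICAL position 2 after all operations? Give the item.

After op 1 (rotate(-2)): offset=5, physical=[A,B,C,D,E,F,G], logical=[F,G,A,B,C,D,E]
After op 2 (rotate(+1)): offset=6, physical=[A,B,C,D,E,F,G], logical=[G,A,B,C,D,E,F]
After op 3 (swap(6, 1)): offset=6, physical=[F,B,C,D,E,A,G], logical=[G,F,B,C,D,E,A]
After op 4 (swap(4, 6)): offset=6, physical=[F,B,C,A,E,D,G], logical=[G,F,B,C,A,E,D]
After op 5 (rotate(+2)): offset=1, physical=[F,B,C,A,E,D,G], logical=[B,C,A,E,D,G,F]
After op 6 (replace(6, 'o')): offset=1, physical=[o,B,C,A,E,D,G], logical=[B,C,A,E,D,G,o]
After op 7 (rotate(+3)): offset=4, physical=[o,B,C,A,E,D,G], logical=[E,D,G,o,B,C,A]
After op 8 (swap(0, 4)): offset=4, physical=[o,E,C,A,B,D,G], logical=[B,D,G,o,E,C,A]
After op 9 (rotate(+1)): offset=5, physical=[o,E,C,A,B,D,G], logical=[D,G,o,E,C,A,B]
After op 10 (swap(3, 1)): offset=5, physical=[o,G,C,A,B,D,E], logical=[D,E,o,G,C,A,B]
After op 11 (rotate(-2)): offset=3, physical=[o,G,C,A,B,D,E], logical=[A,B,D,E,o,G,C]

Answer: D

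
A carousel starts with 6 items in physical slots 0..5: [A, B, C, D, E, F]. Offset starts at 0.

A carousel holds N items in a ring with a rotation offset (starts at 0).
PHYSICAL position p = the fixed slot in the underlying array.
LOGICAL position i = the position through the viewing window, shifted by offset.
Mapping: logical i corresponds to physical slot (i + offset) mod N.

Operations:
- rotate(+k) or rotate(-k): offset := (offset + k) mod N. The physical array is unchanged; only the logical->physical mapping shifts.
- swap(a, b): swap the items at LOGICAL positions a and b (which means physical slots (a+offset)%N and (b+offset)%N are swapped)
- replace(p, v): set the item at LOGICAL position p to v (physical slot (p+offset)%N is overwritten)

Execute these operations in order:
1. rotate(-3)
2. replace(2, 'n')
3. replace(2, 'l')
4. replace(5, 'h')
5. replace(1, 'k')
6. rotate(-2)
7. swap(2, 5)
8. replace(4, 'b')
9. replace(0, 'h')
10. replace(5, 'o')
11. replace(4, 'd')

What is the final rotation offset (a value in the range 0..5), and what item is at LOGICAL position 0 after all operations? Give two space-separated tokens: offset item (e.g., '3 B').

Answer: 1 h

Derivation:
After op 1 (rotate(-3)): offset=3, physical=[A,B,C,D,E,F], logical=[D,E,F,A,B,C]
After op 2 (replace(2, 'n')): offset=3, physical=[A,B,C,D,E,n], logical=[D,E,n,A,B,C]
After op 3 (replace(2, 'l')): offset=3, physical=[A,B,C,D,E,l], logical=[D,E,l,A,B,C]
After op 4 (replace(5, 'h')): offset=3, physical=[A,B,h,D,E,l], logical=[D,E,l,A,B,h]
After op 5 (replace(1, 'k')): offset=3, physical=[A,B,h,D,k,l], logical=[D,k,l,A,B,h]
After op 6 (rotate(-2)): offset=1, physical=[A,B,h,D,k,l], logical=[B,h,D,k,l,A]
After op 7 (swap(2, 5)): offset=1, physical=[D,B,h,A,k,l], logical=[B,h,A,k,l,D]
After op 8 (replace(4, 'b')): offset=1, physical=[D,B,h,A,k,b], logical=[B,h,A,k,b,D]
After op 9 (replace(0, 'h')): offset=1, physical=[D,h,h,A,k,b], logical=[h,h,A,k,b,D]
After op 10 (replace(5, 'o')): offset=1, physical=[o,h,h,A,k,b], logical=[h,h,A,k,b,o]
After op 11 (replace(4, 'd')): offset=1, physical=[o,h,h,A,k,d], logical=[h,h,A,k,d,o]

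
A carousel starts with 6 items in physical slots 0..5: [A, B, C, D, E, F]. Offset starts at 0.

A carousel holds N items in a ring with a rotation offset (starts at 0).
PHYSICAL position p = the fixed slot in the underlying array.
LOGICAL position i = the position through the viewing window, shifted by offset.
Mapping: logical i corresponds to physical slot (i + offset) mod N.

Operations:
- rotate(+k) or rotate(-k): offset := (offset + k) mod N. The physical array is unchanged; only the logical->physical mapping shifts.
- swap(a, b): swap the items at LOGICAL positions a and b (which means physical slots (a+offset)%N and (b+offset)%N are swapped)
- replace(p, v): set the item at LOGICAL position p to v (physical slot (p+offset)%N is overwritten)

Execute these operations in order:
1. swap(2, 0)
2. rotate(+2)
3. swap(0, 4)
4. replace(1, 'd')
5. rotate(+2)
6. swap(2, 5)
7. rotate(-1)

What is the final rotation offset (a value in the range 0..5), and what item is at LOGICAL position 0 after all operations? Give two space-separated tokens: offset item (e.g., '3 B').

After op 1 (swap(2, 0)): offset=0, physical=[C,B,A,D,E,F], logical=[C,B,A,D,E,F]
After op 2 (rotate(+2)): offset=2, physical=[C,B,A,D,E,F], logical=[A,D,E,F,C,B]
After op 3 (swap(0, 4)): offset=2, physical=[A,B,C,D,E,F], logical=[C,D,E,F,A,B]
After op 4 (replace(1, 'd')): offset=2, physical=[A,B,C,d,E,F], logical=[C,d,E,F,A,B]
After op 5 (rotate(+2)): offset=4, physical=[A,B,C,d,E,F], logical=[E,F,A,B,C,d]
After op 6 (swap(2, 5)): offset=4, physical=[d,B,C,A,E,F], logical=[E,F,d,B,C,A]
After op 7 (rotate(-1)): offset=3, physical=[d,B,C,A,E,F], logical=[A,E,F,d,B,C]

Answer: 3 A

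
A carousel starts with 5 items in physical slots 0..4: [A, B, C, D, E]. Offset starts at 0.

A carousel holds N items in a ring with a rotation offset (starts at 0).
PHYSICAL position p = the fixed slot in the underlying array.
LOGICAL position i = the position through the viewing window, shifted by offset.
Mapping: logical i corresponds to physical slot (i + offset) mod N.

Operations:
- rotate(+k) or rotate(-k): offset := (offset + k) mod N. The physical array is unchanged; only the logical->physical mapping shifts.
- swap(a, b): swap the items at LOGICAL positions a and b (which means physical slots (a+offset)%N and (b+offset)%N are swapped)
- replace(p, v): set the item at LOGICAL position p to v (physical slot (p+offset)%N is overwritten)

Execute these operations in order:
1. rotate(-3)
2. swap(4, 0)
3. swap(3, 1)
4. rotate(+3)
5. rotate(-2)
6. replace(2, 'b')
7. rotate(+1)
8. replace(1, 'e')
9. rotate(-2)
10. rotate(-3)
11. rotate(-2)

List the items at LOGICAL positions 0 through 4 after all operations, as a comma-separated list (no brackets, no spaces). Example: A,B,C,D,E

After op 1 (rotate(-3)): offset=2, physical=[A,B,C,D,E], logical=[C,D,E,A,B]
After op 2 (swap(4, 0)): offset=2, physical=[A,C,B,D,E], logical=[B,D,E,A,C]
After op 3 (swap(3, 1)): offset=2, physical=[D,C,B,A,E], logical=[B,A,E,D,C]
After op 4 (rotate(+3)): offset=0, physical=[D,C,B,A,E], logical=[D,C,B,A,E]
After op 5 (rotate(-2)): offset=3, physical=[D,C,B,A,E], logical=[A,E,D,C,B]
After op 6 (replace(2, 'b')): offset=3, physical=[b,C,B,A,E], logical=[A,E,b,C,B]
After op 7 (rotate(+1)): offset=4, physical=[b,C,B,A,E], logical=[E,b,C,B,A]
After op 8 (replace(1, 'e')): offset=4, physical=[e,C,B,A,E], logical=[E,e,C,B,A]
After op 9 (rotate(-2)): offset=2, physical=[e,C,B,A,E], logical=[B,A,E,e,C]
After op 10 (rotate(-3)): offset=4, physical=[e,C,B,A,E], logical=[E,e,C,B,A]
After op 11 (rotate(-2)): offset=2, physical=[e,C,B,A,E], logical=[B,A,E,e,C]

Answer: B,A,E,e,C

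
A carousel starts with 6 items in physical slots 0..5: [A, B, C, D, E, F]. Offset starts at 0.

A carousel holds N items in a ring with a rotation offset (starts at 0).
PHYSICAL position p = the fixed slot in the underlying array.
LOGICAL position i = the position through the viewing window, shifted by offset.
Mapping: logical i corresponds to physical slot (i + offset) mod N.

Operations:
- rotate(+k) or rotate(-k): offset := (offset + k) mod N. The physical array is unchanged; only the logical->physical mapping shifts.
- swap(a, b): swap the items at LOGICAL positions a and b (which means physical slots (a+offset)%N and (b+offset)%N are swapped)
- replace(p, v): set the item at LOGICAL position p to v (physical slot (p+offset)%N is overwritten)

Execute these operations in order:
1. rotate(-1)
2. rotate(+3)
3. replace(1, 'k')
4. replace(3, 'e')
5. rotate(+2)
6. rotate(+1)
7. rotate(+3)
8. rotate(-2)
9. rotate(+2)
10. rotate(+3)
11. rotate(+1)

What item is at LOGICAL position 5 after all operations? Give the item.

Answer: e

Derivation:
After op 1 (rotate(-1)): offset=5, physical=[A,B,C,D,E,F], logical=[F,A,B,C,D,E]
After op 2 (rotate(+3)): offset=2, physical=[A,B,C,D,E,F], logical=[C,D,E,F,A,B]
After op 3 (replace(1, 'k')): offset=2, physical=[A,B,C,k,E,F], logical=[C,k,E,F,A,B]
After op 4 (replace(3, 'e')): offset=2, physical=[A,B,C,k,E,e], logical=[C,k,E,e,A,B]
After op 5 (rotate(+2)): offset=4, physical=[A,B,C,k,E,e], logical=[E,e,A,B,C,k]
After op 6 (rotate(+1)): offset=5, physical=[A,B,C,k,E,e], logical=[e,A,B,C,k,E]
After op 7 (rotate(+3)): offset=2, physical=[A,B,C,k,E,e], logical=[C,k,E,e,A,B]
After op 8 (rotate(-2)): offset=0, physical=[A,B,C,k,E,e], logical=[A,B,C,k,E,e]
After op 9 (rotate(+2)): offset=2, physical=[A,B,C,k,E,e], logical=[C,k,E,e,A,B]
After op 10 (rotate(+3)): offset=5, physical=[A,B,C,k,E,e], logical=[e,A,B,C,k,E]
After op 11 (rotate(+1)): offset=0, physical=[A,B,C,k,E,e], logical=[A,B,C,k,E,e]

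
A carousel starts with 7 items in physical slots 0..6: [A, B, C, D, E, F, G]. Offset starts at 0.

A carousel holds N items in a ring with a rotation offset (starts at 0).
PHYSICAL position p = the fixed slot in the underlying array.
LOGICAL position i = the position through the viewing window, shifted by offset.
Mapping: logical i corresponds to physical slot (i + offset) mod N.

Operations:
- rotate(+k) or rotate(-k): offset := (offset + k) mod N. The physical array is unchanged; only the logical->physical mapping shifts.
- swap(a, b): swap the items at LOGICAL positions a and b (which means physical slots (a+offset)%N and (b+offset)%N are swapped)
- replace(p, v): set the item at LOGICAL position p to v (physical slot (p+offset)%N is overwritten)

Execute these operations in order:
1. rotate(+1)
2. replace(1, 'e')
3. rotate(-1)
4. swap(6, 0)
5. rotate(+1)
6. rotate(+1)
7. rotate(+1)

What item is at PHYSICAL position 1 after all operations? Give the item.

After op 1 (rotate(+1)): offset=1, physical=[A,B,C,D,E,F,G], logical=[B,C,D,E,F,G,A]
After op 2 (replace(1, 'e')): offset=1, physical=[A,B,e,D,E,F,G], logical=[B,e,D,E,F,G,A]
After op 3 (rotate(-1)): offset=0, physical=[A,B,e,D,E,F,G], logical=[A,B,e,D,E,F,G]
After op 4 (swap(6, 0)): offset=0, physical=[G,B,e,D,E,F,A], logical=[G,B,e,D,E,F,A]
After op 5 (rotate(+1)): offset=1, physical=[G,B,e,D,E,F,A], logical=[B,e,D,E,F,A,G]
After op 6 (rotate(+1)): offset=2, physical=[G,B,e,D,E,F,A], logical=[e,D,E,F,A,G,B]
After op 7 (rotate(+1)): offset=3, physical=[G,B,e,D,E,F,A], logical=[D,E,F,A,G,B,e]

Answer: B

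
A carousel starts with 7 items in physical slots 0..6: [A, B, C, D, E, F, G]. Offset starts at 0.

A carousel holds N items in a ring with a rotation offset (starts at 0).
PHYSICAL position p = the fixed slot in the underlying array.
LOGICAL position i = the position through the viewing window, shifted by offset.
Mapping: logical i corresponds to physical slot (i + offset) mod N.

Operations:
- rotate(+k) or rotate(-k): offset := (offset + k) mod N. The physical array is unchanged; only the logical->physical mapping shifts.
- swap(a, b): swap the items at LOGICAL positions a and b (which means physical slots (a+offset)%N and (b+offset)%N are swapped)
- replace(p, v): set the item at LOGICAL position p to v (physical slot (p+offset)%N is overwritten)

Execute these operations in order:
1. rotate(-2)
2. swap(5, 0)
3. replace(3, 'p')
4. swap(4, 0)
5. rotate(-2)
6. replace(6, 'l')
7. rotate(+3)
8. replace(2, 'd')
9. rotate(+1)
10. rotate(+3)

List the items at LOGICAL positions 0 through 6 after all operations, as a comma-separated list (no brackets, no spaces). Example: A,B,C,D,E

Answer: F,E,C,G,A,d,l

Derivation:
After op 1 (rotate(-2)): offset=5, physical=[A,B,C,D,E,F,G], logical=[F,G,A,B,C,D,E]
After op 2 (swap(5, 0)): offset=5, physical=[A,B,C,F,E,D,G], logical=[D,G,A,B,C,F,E]
After op 3 (replace(3, 'p')): offset=5, physical=[A,p,C,F,E,D,G], logical=[D,G,A,p,C,F,E]
After op 4 (swap(4, 0)): offset=5, physical=[A,p,D,F,E,C,G], logical=[C,G,A,p,D,F,E]
After op 5 (rotate(-2)): offset=3, physical=[A,p,D,F,E,C,G], logical=[F,E,C,G,A,p,D]
After op 6 (replace(6, 'l')): offset=3, physical=[A,p,l,F,E,C,G], logical=[F,E,C,G,A,p,l]
After op 7 (rotate(+3)): offset=6, physical=[A,p,l,F,E,C,G], logical=[G,A,p,l,F,E,C]
After op 8 (replace(2, 'd')): offset=6, physical=[A,d,l,F,E,C,G], logical=[G,A,d,l,F,E,C]
After op 9 (rotate(+1)): offset=0, physical=[A,d,l,F,E,C,G], logical=[A,d,l,F,E,C,G]
After op 10 (rotate(+3)): offset=3, physical=[A,d,l,F,E,C,G], logical=[F,E,C,G,A,d,l]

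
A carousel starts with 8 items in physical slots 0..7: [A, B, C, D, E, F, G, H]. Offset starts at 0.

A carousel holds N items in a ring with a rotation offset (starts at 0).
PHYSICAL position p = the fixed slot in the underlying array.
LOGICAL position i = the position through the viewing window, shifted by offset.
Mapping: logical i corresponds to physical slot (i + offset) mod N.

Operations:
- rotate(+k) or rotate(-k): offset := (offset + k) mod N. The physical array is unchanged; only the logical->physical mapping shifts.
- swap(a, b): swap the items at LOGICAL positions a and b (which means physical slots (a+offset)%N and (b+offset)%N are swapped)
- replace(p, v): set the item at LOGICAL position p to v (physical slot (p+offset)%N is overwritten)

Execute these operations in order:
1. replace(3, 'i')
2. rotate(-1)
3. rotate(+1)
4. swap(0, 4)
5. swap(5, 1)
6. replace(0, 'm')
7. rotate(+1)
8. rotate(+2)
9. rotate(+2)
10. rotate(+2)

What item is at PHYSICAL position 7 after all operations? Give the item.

After op 1 (replace(3, 'i')): offset=0, physical=[A,B,C,i,E,F,G,H], logical=[A,B,C,i,E,F,G,H]
After op 2 (rotate(-1)): offset=7, physical=[A,B,C,i,E,F,G,H], logical=[H,A,B,C,i,E,F,G]
After op 3 (rotate(+1)): offset=0, physical=[A,B,C,i,E,F,G,H], logical=[A,B,C,i,E,F,G,H]
After op 4 (swap(0, 4)): offset=0, physical=[E,B,C,i,A,F,G,H], logical=[E,B,C,i,A,F,G,H]
After op 5 (swap(5, 1)): offset=0, physical=[E,F,C,i,A,B,G,H], logical=[E,F,C,i,A,B,G,H]
After op 6 (replace(0, 'm')): offset=0, physical=[m,F,C,i,A,B,G,H], logical=[m,F,C,i,A,B,G,H]
After op 7 (rotate(+1)): offset=1, physical=[m,F,C,i,A,B,G,H], logical=[F,C,i,A,B,G,H,m]
After op 8 (rotate(+2)): offset=3, physical=[m,F,C,i,A,B,G,H], logical=[i,A,B,G,H,m,F,C]
After op 9 (rotate(+2)): offset=5, physical=[m,F,C,i,A,B,G,H], logical=[B,G,H,m,F,C,i,A]
After op 10 (rotate(+2)): offset=7, physical=[m,F,C,i,A,B,G,H], logical=[H,m,F,C,i,A,B,G]

Answer: H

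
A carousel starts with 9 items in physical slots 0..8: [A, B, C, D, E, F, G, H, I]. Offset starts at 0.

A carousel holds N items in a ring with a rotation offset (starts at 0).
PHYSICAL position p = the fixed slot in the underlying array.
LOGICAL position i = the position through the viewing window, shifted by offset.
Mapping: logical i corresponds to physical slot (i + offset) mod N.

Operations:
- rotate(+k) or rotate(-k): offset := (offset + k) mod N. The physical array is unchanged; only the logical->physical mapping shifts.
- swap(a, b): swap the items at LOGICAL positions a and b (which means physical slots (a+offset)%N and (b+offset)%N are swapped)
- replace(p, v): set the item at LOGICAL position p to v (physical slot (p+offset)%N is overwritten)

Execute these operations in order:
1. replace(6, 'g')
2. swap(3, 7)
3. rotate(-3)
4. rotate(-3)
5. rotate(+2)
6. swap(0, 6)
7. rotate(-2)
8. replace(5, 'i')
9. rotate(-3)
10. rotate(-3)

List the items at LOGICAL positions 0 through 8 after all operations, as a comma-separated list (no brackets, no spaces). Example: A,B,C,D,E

After op 1 (replace(6, 'g')): offset=0, physical=[A,B,C,D,E,F,g,H,I], logical=[A,B,C,D,E,F,g,H,I]
After op 2 (swap(3, 7)): offset=0, physical=[A,B,C,H,E,F,g,D,I], logical=[A,B,C,H,E,F,g,D,I]
After op 3 (rotate(-3)): offset=6, physical=[A,B,C,H,E,F,g,D,I], logical=[g,D,I,A,B,C,H,E,F]
After op 4 (rotate(-3)): offset=3, physical=[A,B,C,H,E,F,g,D,I], logical=[H,E,F,g,D,I,A,B,C]
After op 5 (rotate(+2)): offset=5, physical=[A,B,C,H,E,F,g,D,I], logical=[F,g,D,I,A,B,C,H,E]
After op 6 (swap(0, 6)): offset=5, physical=[A,B,F,H,E,C,g,D,I], logical=[C,g,D,I,A,B,F,H,E]
After op 7 (rotate(-2)): offset=3, physical=[A,B,F,H,E,C,g,D,I], logical=[H,E,C,g,D,I,A,B,F]
After op 8 (replace(5, 'i')): offset=3, physical=[A,B,F,H,E,C,g,D,i], logical=[H,E,C,g,D,i,A,B,F]
After op 9 (rotate(-3)): offset=0, physical=[A,B,F,H,E,C,g,D,i], logical=[A,B,F,H,E,C,g,D,i]
After op 10 (rotate(-3)): offset=6, physical=[A,B,F,H,E,C,g,D,i], logical=[g,D,i,A,B,F,H,E,C]

Answer: g,D,i,A,B,F,H,E,C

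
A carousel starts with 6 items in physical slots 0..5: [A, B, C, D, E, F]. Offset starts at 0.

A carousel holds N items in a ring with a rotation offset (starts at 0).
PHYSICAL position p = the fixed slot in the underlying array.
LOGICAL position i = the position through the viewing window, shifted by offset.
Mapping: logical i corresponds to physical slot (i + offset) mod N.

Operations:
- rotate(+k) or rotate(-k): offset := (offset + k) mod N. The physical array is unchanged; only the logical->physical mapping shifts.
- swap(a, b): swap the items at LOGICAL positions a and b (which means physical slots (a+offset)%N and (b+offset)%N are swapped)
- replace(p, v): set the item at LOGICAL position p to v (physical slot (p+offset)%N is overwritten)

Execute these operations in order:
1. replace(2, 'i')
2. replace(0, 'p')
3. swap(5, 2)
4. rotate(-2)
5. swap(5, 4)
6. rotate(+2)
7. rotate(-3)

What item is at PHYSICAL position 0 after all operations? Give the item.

Answer: p

Derivation:
After op 1 (replace(2, 'i')): offset=0, physical=[A,B,i,D,E,F], logical=[A,B,i,D,E,F]
After op 2 (replace(0, 'p')): offset=0, physical=[p,B,i,D,E,F], logical=[p,B,i,D,E,F]
After op 3 (swap(5, 2)): offset=0, physical=[p,B,F,D,E,i], logical=[p,B,F,D,E,i]
After op 4 (rotate(-2)): offset=4, physical=[p,B,F,D,E,i], logical=[E,i,p,B,F,D]
After op 5 (swap(5, 4)): offset=4, physical=[p,B,D,F,E,i], logical=[E,i,p,B,D,F]
After op 6 (rotate(+2)): offset=0, physical=[p,B,D,F,E,i], logical=[p,B,D,F,E,i]
After op 7 (rotate(-3)): offset=3, physical=[p,B,D,F,E,i], logical=[F,E,i,p,B,D]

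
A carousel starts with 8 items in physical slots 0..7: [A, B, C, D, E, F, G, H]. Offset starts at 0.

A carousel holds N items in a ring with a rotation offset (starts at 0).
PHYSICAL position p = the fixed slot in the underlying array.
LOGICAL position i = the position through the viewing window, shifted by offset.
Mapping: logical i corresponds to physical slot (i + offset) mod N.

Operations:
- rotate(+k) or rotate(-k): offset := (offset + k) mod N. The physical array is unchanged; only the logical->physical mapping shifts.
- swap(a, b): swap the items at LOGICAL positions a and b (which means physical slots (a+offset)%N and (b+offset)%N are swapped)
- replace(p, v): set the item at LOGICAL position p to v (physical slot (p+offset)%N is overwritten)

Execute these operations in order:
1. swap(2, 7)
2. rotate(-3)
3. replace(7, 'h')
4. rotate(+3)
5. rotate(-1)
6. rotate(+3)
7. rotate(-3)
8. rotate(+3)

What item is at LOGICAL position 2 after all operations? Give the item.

After op 1 (swap(2, 7)): offset=0, physical=[A,B,H,D,E,F,G,C], logical=[A,B,H,D,E,F,G,C]
After op 2 (rotate(-3)): offset=5, physical=[A,B,H,D,E,F,G,C], logical=[F,G,C,A,B,H,D,E]
After op 3 (replace(7, 'h')): offset=5, physical=[A,B,H,D,h,F,G,C], logical=[F,G,C,A,B,H,D,h]
After op 4 (rotate(+3)): offset=0, physical=[A,B,H,D,h,F,G,C], logical=[A,B,H,D,h,F,G,C]
After op 5 (rotate(-1)): offset=7, physical=[A,B,H,D,h,F,G,C], logical=[C,A,B,H,D,h,F,G]
After op 6 (rotate(+3)): offset=2, physical=[A,B,H,D,h,F,G,C], logical=[H,D,h,F,G,C,A,B]
After op 7 (rotate(-3)): offset=7, physical=[A,B,H,D,h,F,G,C], logical=[C,A,B,H,D,h,F,G]
After op 8 (rotate(+3)): offset=2, physical=[A,B,H,D,h,F,G,C], logical=[H,D,h,F,G,C,A,B]

Answer: h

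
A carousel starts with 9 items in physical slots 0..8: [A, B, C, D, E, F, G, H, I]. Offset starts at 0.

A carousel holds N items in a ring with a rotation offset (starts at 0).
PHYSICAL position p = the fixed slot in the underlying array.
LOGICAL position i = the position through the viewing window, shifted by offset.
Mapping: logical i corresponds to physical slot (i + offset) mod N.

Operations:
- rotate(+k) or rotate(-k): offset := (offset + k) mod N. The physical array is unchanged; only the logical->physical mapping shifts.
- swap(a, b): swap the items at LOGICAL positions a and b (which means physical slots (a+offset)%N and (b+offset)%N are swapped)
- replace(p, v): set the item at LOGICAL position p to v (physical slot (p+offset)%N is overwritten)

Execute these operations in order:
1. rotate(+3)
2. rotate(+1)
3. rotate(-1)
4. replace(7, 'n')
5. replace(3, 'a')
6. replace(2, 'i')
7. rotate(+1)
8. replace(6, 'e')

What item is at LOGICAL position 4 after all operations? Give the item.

After op 1 (rotate(+3)): offset=3, physical=[A,B,C,D,E,F,G,H,I], logical=[D,E,F,G,H,I,A,B,C]
After op 2 (rotate(+1)): offset=4, physical=[A,B,C,D,E,F,G,H,I], logical=[E,F,G,H,I,A,B,C,D]
After op 3 (rotate(-1)): offset=3, physical=[A,B,C,D,E,F,G,H,I], logical=[D,E,F,G,H,I,A,B,C]
After op 4 (replace(7, 'n')): offset=3, physical=[A,n,C,D,E,F,G,H,I], logical=[D,E,F,G,H,I,A,n,C]
After op 5 (replace(3, 'a')): offset=3, physical=[A,n,C,D,E,F,a,H,I], logical=[D,E,F,a,H,I,A,n,C]
After op 6 (replace(2, 'i')): offset=3, physical=[A,n,C,D,E,i,a,H,I], logical=[D,E,i,a,H,I,A,n,C]
After op 7 (rotate(+1)): offset=4, physical=[A,n,C,D,E,i,a,H,I], logical=[E,i,a,H,I,A,n,C,D]
After op 8 (replace(6, 'e')): offset=4, physical=[A,e,C,D,E,i,a,H,I], logical=[E,i,a,H,I,A,e,C,D]

Answer: I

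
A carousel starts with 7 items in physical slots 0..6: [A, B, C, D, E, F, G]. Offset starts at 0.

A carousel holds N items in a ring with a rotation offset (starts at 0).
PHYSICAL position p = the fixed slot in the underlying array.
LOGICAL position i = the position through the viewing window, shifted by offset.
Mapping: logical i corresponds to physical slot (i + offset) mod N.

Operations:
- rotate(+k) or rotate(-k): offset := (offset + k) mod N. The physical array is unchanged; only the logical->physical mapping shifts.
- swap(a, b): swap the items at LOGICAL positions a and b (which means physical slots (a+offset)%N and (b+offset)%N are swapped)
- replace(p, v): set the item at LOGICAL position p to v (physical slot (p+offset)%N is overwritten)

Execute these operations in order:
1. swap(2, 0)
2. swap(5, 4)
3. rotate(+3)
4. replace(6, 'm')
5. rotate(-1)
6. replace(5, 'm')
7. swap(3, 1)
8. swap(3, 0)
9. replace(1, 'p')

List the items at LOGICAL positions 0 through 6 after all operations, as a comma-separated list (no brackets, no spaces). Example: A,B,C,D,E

After op 1 (swap(2, 0)): offset=0, physical=[C,B,A,D,E,F,G], logical=[C,B,A,D,E,F,G]
After op 2 (swap(5, 4)): offset=0, physical=[C,B,A,D,F,E,G], logical=[C,B,A,D,F,E,G]
After op 3 (rotate(+3)): offset=3, physical=[C,B,A,D,F,E,G], logical=[D,F,E,G,C,B,A]
After op 4 (replace(6, 'm')): offset=3, physical=[C,B,m,D,F,E,G], logical=[D,F,E,G,C,B,m]
After op 5 (rotate(-1)): offset=2, physical=[C,B,m,D,F,E,G], logical=[m,D,F,E,G,C,B]
After op 6 (replace(5, 'm')): offset=2, physical=[m,B,m,D,F,E,G], logical=[m,D,F,E,G,m,B]
After op 7 (swap(3, 1)): offset=2, physical=[m,B,m,E,F,D,G], logical=[m,E,F,D,G,m,B]
After op 8 (swap(3, 0)): offset=2, physical=[m,B,D,E,F,m,G], logical=[D,E,F,m,G,m,B]
After op 9 (replace(1, 'p')): offset=2, physical=[m,B,D,p,F,m,G], logical=[D,p,F,m,G,m,B]

Answer: D,p,F,m,G,m,B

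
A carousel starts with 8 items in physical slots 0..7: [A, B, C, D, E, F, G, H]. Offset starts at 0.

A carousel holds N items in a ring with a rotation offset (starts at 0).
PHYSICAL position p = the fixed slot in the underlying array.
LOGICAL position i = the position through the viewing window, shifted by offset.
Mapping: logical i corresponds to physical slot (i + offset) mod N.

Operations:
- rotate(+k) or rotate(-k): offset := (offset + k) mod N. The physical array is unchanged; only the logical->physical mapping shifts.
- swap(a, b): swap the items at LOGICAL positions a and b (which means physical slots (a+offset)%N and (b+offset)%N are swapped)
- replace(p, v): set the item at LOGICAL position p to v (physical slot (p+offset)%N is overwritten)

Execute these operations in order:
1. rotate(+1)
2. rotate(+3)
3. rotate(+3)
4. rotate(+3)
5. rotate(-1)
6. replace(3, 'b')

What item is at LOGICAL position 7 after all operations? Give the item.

After op 1 (rotate(+1)): offset=1, physical=[A,B,C,D,E,F,G,H], logical=[B,C,D,E,F,G,H,A]
After op 2 (rotate(+3)): offset=4, physical=[A,B,C,D,E,F,G,H], logical=[E,F,G,H,A,B,C,D]
After op 3 (rotate(+3)): offset=7, physical=[A,B,C,D,E,F,G,H], logical=[H,A,B,C,D,E,F,G]
After op 4 (rotate(+3)): offset=2, physical=[A,B,C,D,E,F,G,H], logical=[C,D,E,F,G,H,A,B]
After op 5 (rotate(-1)): offset=1, physical=[A,B,C,D,E,F,G,H], logical=[B,C,D,E,F,G,H,A]
After op 6 (replace(3, 'b')): offset=1, physical=[A,B,C,D,b,F,G,H], logical=[B,C,D,b,F,G,H,A]

Answer: A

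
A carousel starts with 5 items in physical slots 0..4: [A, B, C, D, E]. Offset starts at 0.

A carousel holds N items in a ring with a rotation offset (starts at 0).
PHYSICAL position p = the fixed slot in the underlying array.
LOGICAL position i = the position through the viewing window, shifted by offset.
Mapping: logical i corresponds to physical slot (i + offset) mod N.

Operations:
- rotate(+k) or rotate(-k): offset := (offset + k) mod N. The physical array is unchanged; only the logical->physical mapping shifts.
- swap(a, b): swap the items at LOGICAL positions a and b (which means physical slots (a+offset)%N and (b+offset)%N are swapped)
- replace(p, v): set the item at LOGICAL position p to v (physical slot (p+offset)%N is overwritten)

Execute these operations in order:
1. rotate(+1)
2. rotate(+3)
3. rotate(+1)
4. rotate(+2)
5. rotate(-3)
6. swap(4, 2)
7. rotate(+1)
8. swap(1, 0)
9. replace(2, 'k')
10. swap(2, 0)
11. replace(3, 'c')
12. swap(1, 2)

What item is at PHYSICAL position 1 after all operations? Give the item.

Answer: D

Derivation:
After op 1 (rotate(+1)): offset=1, physical=[A,B,C,D,E], logical=[B,C,D,E,A]
After op 2 (rotate(+3)): offset=4, physical=[A,B,C,D,E], logical=[E,A,B,C,D]
After op 3 (rotate(+1)): offset=0, physical=[A,B,C,D,E], logical=[A,B,C,D,E]
After op 4 (rotate(+2)): offset=2, physical=[A,B,C,D,E], logical=[C,D,E,A,B]
After op 5 (rotate(-3)): offset=4, physical=[A,B,C,D,E], logical=[E,A,B,C,D]
After op 6 (swap(4, 2)): offset=4, physical=[A,D,C,B,E], logical=[E,A,D,C,B]
After op 7 (rotate(+1)): offset=0, physical=[A,D,C,B,E], logical=[A,D,C,B,E]
After op 8 (swap(1, 0)): offset=0, physical=[D,A,C,B,E], logical=[D,A,C,B,E]
After op 9 (replace(2, 'k')): offset=0, physical=[D,A,k,B,E], logical=[D,A,k,B,E]
After op 10 (swap(2, 0)): offset=0, physical=[k,A,D,B,E], logical=[k,A,D,B,E]
After op 11 (replace(3, 'c')): offset=0, physical=[k,A,D,c,E], logical=[k,A,D,c,E]
After op 12 (swap(1, 2)): offset=0, physical=[k,D,A,c,E], logical=[k,D,A,c,E]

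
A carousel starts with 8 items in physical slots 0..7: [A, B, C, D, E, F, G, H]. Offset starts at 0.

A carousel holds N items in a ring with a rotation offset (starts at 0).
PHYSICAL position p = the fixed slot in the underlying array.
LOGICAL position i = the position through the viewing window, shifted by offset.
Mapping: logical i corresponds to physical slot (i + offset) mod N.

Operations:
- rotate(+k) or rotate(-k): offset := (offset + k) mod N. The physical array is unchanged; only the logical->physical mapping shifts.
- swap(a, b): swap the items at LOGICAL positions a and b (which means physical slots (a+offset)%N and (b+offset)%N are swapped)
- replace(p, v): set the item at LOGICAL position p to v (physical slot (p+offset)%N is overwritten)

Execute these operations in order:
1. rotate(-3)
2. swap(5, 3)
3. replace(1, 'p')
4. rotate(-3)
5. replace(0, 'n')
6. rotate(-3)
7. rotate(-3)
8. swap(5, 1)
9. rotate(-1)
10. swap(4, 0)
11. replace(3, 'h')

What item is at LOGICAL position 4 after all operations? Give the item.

Answer: D

Derivation:
After op 1 (rotate(-3)): offset=5, physical=[A,B,C,D,E,F,G,H], logical=[F,G,H,A,B,C,D,E]
After op 2 (swap(5, 3)): offset=5, physical=[C,B,A,D,E,F,G,H], logical=[F,G,H,C,B,A,D,E]
After op 3 (replace(1, 'p')): offset=5, physical=[C,B,A,D,E,F,p,H], logical=[F,p,H,C,B,A,D,E]
After op 4 (rotate(-3)): offset=2, physical=[C,B,A,D,E,F,p,H], logical=[A,D,E,F,p,H,C,B]
After op 5 (replace(0, 'n')): offset=2, physical=[C,B,n,D,E,F,p,H], logical=[n,D,E,F,p,H,C,B]
After op 6 (rotate(-3)): offset=7, physical=[C,B,n,D,E,F,p,H], logical=[H,C,B,n,D,E,F,p]
After op 7 (rotate(-3)): offset=4, physical=[C,B,n,D,E,F,p,H], logical=[E,F,p,H,C,B,n,D]
After op 8 (swap(5, 1)): offset=4, physical=[C,F,n,D,E,B,p,H], logical=[E,B,p,H,C,F,n,D]
After op 9 (rotate(-1)): offset=3, physical=[C,F,n,D,E,B,p,H], logical=[D,E,B,p,H,C,F,n]
After op 10 (swap(4, 0)): offset=3, physical=[C,F,n,H,E,B,p,D], logical=[H,E,B,p,D,C,F,n]
After op 11 (replace(3, 'h')): offset=3, physical=[C,F,n,H,E,B,h,D], logical=[H,E,B,h,D,C,F,n]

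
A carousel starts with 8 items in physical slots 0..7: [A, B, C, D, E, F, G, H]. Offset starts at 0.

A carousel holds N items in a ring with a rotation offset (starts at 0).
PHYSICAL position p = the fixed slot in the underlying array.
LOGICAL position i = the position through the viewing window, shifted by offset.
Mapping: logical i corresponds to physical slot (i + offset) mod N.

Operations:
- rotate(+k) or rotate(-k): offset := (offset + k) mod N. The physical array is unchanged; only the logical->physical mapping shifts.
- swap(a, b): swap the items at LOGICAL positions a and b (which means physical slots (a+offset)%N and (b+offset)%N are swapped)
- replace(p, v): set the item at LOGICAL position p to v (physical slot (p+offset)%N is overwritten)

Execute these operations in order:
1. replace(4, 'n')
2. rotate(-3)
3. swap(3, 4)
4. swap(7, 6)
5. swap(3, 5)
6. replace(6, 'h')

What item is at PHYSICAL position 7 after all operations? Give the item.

Answer: H

Derivation:
After op 1 (replace(4, 'n')): offset=0, physical=[A,B,C,D,n,F,G,H], logical=[A,B,C,D,n,F,G,H]
After op 2 (rotate(-3)): offset=5, physical=[A,B,C,D,n,F,G,H], logical=[F,G,H,A,B,C,D,n]
After op 3 (swap(3, 4)): offset=5, physical=[B,A,C,D,n,F,G,H], logical=[F,G,H,B,A,C,D,n]
After op 4 (swap(7, 6)): offset=5, physical=[B,A,C,n,D,F,G,H], logical=[F,G,H,B,A,C,n,D]
After op 5 (swap(3, 5)): offset=5, physical=[C,A,B,n,D,F,G,H], logical=[F,G,H,C,A,B,n,D]
After op 6 (replace(6, 'h')): offset=5, physical=[C,A,B,h,D,F,G,H], logical=[F,G,H,C,A,B,h,D]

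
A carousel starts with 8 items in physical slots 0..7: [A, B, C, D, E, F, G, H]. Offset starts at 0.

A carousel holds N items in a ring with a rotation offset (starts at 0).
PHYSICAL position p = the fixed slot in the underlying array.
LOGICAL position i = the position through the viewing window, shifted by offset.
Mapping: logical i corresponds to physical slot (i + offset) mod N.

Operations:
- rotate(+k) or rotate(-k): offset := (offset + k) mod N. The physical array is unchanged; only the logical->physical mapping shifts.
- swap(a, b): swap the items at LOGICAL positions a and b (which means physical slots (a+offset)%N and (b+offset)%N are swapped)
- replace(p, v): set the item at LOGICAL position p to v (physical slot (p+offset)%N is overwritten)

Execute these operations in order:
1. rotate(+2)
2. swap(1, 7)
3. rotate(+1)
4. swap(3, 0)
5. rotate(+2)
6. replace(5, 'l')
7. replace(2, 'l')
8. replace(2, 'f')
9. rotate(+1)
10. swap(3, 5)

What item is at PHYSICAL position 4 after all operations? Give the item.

After op 1 (rotate(+2)): offset=2, physical=[A,B,C,D,E,F,G,H], logical=[C,D,E,F,G,H,A,B]
After op 2 (swap(1, 7)): offset=2, physical=[A,D,C,B,E,F,G,H], logical=[C,B,E,F,G,H,A,D]
After op 3 (rotate(+1)): offset=3, physical=[A,D,C,B,E,F,G,H], logical=[B,E,F,G,H,A,D,C]
After op 4 (swap(3, 0)): offset=3, physical=[A,D,C,G,E,F,B,H], logical=[G,E,F,B,H,A,D,C]
After op 5 (rotate(+2)): offset=5, physical=[A,D,C,G,E,F,B,H], logical=[F,B,H,A,D,C,G,E]
After op 6 (replace(5, 'l')): offset=5, physical=[A,D,l,G,E,F,B,H], logical=[F,B,H,A,D,l,G,E]
After op 7 (replace(2, 'l')): offset=5, physical=[A,D,l,G,E,F,B,l], logical=[F,B,l,A,D,l,G,E]
After op 8 (replace(2, 'f')): offset=5, physical=[A,D,l,G,E,F,B,f], logical=[F,B,f,A,D,l,G,E]
After op 9 (rotate(+1)): offset=6, physical=[A,D,l,G,E,F,B,f], logical=[B,f,A,D,l,G,E,F]
After op 10 (swap(3, 5)): offset=6, physical=[A,G,l,D,E,F,B,f], logical=[B,f,A,G,l,D,E,F]

Answer: E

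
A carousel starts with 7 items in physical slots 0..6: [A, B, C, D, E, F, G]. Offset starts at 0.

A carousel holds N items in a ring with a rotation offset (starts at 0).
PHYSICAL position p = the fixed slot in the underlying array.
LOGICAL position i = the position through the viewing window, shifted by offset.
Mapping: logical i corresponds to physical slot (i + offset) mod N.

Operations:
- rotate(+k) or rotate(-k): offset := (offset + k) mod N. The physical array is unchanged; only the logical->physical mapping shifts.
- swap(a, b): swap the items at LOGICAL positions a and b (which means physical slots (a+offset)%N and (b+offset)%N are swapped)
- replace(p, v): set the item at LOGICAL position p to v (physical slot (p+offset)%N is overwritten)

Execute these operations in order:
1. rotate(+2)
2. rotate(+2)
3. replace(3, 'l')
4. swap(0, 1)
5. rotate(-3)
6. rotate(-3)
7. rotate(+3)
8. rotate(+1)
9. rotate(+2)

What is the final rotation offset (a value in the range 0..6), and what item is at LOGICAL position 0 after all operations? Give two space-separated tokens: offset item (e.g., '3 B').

Answer: 4 F

Derivation:
After op 1 (rotate(+2)): offset=2, physical=[A,B,C,D,E,F,G], logical=[C,D,E,F,G,A,B]
After op 2 (rotate(+2)): offset=4, physical=[A,B,C,D,E,F,G], logical=[E,F,G,A,B,C,D]
After op 3 (replace(3, 'l')): offset=4, physical=[l,B,C,D,E,F,G], logical=[E,F,G,l,B,C,D]
After op 4 (swap(0, 1)): offset=4, physical=[l,B,C,D,F,E,G], logical=[F,E,G,l,B,C,D]
After op 5 (rotate(-3)): offset=1, physical=[l,B,C,D,F,E,G], logical=[B,C,D,F,E,G,l]
After op 6 (rotate(-3)): offset=5, physical=[l,B,C,D,F,E,G], logical=[E,G,l,B,C,D,F]
After op 7 (rotate(+3)): offset=1, physical=[l,B,C,D,F,E,G], logical=[B,C,D,F,E,G,l]
After op 8 (rotate(+1)): offset=2, physical=[l,B,C,D,F,E,G], logical=[C,D,F,E,G,l,B]
After op 9 (rotate(+2)): offset=4, physical=[l,B,C,D,F,E,G], logical=[F,E,G,l,B,C,D]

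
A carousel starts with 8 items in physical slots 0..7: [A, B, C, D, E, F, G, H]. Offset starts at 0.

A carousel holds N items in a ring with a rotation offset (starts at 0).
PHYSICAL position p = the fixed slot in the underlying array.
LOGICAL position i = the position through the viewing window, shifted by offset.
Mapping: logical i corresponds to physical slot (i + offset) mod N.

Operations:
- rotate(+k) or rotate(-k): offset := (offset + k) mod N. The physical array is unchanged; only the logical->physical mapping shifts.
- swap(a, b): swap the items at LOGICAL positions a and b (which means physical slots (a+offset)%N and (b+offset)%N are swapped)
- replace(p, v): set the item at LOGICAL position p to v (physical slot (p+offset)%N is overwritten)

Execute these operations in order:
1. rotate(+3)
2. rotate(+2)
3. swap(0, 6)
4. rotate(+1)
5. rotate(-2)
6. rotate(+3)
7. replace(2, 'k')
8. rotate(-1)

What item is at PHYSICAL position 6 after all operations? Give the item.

After op 1 (rotate(+3)): offset=3, physical=[A,B,C,D,E,F,G,H], logical=[D,E,F,G,H,A,B,C]
After op 2 (rotate(+2)): offset=5, physical=[A,B,C,D,E,F,G,H], logical=[F,G,H,A,B,C,D,E]
After op 3 (swap(0, 6)): offset=5, physical=[A,B,C,F,E,D,G,H], logical=[D,G,H,A,B,C,F,E]
After op 4 (rotate(+1)): offset=6, physical=[A,B,C,F,E,D,G,H], logical=[G,H,A,B,C,F,E,D]
After op 5 (rotate(-2)): offset=4, physical=[A,B,C,F,E,D,G,H], logical=[E,D,G,H,A,B,C,F]
After op 6 (rotate(+3)): offset=7, physical=[A,B,C,F,E,D,G,H], logical=[H,A,B,C,F,E,D,G]
After op 7 (replace(2, 'k')): offset=7, physical=[A,k,C,F,E,D,G,H], logical=[H,A,k,C,F,E,D,G]
After op 8 (rotate(-1)): offset=6, physical=[A,k,C,F,E,D,G,H], logical=[G,H,A,k,C,F,E,D]

Answer: G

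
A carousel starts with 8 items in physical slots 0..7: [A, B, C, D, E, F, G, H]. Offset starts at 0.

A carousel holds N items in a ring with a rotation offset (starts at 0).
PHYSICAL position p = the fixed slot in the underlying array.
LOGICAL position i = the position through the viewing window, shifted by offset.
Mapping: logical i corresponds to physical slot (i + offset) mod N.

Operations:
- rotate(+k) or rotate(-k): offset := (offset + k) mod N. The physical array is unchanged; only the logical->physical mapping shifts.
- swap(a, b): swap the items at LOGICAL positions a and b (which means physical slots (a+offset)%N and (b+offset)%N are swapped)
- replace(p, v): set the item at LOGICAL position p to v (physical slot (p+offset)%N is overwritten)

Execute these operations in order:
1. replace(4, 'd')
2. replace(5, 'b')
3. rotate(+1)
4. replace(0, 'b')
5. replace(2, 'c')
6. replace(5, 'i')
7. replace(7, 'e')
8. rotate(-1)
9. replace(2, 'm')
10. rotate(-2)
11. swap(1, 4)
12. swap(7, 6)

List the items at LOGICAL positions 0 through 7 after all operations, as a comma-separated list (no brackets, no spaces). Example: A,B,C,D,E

After op 1 (replace(4, 'd')): offset=0, physical=[A,B,C,D,d,F,G,H], logical=[A,B,C,D,d,F,G,H]
After op 2 (replace(5, 'b')): offset=0, physical=[A,B,C,D,d,b,G,H], logical=[A,B,C,D,d,b,G,H]
After op 3 (rotate(+1)): offset=1, physical=[A,B,C,D,d,b,G,H], logical=[B,C,D,d,b,G,H,A]
After op 4 (replace(0, 'b')): offset=1, physical=[A,b,C,D,d,b,G,H], logical=[b,C,D,d,b,G,H,A]
After op 5 (replace(2, 'c')): offset=1, physical=[A,b,C,c,d,b,G,H], logical=[b,C,c,d,b,G,H,A]
After op 6 (replace(5, 'i')): offset=1, physical=[A,b,C,c,d,b,i,H], logical=[b,C,c,d,b,i,H,A]
After op 7 (replace(7, 'e')): offset=1, physical=[e,b,C,c,d,b,i,H], logical=[b,C,c,d,b,i,H,e]
After op 8 (rotate(-1)): offset=0, physical=[e,b,C,c,d,b,i,H], logical=[e,b,C,c,d,b,i,H]
After op 9 (replace(2, 'm')): offset=0, physical=[e,b,m,c,d,b,i,H], logical=[e,b,m,c,d,b,i,H]
After op 10 (rotate(-2)): offset=6, physical=[e,b,m,c,d,b,i,H], logical=[i,H,e,b,m,c,d,b]
After op 11 (swap(1, 4)): offset=6, physical=[e,b,H,c,d,b,i,m], logical=[i,m,e,b,H,c,d,b]
After op 12 (swap(7, 6)): offset=6, physical=[e,b,H,c,b,d,i,m], logical=[i,m,e,b,H,c,b,d]

Answer: i,m,e,b,H,c,b,d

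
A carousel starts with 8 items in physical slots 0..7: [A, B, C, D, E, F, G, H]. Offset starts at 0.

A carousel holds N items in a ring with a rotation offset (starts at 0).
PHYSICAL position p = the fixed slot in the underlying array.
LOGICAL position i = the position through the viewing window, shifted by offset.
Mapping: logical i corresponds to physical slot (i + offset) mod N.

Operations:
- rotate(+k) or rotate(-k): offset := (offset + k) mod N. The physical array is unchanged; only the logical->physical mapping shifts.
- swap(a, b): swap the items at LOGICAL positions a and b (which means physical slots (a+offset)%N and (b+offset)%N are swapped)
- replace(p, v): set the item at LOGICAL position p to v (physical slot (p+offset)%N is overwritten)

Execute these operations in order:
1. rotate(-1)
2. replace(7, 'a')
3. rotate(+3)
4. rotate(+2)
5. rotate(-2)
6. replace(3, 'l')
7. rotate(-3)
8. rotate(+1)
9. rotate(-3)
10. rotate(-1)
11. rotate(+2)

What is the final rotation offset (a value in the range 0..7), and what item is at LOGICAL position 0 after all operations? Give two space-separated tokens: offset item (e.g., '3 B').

After op 1 (rotate(-1)): offset=7, physical=[A,B,C,D,E,F,G,H], logical=[H,A,B,C,D,E,F,G]
After op 2 (replace(7, 'a')): offset=7, physical=[A,B,C,D,E,F,a,H], logical=[H,A,B,C,D,E,F,a]
After op 3 (rotate(+3)): offset=2, physical=[A,B,C,D,E,F,a,H], logical=[C,D,E,F,a,H,A,B]
After op 4 (rotate(+2)): offset=4, physical=[A,B,C,D,E,F,a,H], logical=[E,F,a,H,A,B,C,D]
After op 5 (rotate(-2)): offset=2, physical=[A,B,C,D,E,F,a,H], logical=[C,D,E,F,a,H,A,B]
After op 6 (replace(3, 'l')): offset=2, physical=[A,B,C,D,E,l,a,H], logical=[C,D,E,l,a,H,A,B]
After op 7 (rotate(-3)): offset=7, physical=[A,B,C,D,E,l,a,H], logical=[H,A,B,C,D,E,l,a]
After op 8 (rotate(+1)): offset=0, physical=[A,B,C,D,E,l,a,H], logical=[A,B,C,D,E,l,a,H]
After op 9 (rotate(-3)): offset=5, physical=[A,B,C,D,E,l,a,H], logical=[l,a,H,A,B,C,D,E]
After op 10 (rotate(-1)): offset=4, physical=[A,B,C,D,E,l,a,H], logical=[E,l,a,H,A,B,C,D]
After op 11 (rotate(+2)): offset=6, physical=[A,B,C,D,E,l,a,H], logical=[a,H,A,B,C,D,E,l]

Answer: 6 a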